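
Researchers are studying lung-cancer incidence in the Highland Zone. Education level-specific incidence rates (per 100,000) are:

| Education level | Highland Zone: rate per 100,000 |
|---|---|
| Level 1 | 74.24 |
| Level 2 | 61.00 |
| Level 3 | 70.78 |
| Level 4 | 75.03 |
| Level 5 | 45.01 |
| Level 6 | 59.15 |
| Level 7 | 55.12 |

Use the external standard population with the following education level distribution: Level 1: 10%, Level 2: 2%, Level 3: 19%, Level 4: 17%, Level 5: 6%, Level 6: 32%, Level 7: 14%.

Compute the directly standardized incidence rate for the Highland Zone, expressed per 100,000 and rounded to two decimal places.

64.19

Standard weights: 0.10, 0.02, 0.19, 0.17, 0.06, 0.32, 0.14.
Standardized rate: 0.1000×74.24 + 0.0200×61.00 + 0.1900×70.78 + 0.1700×75.03 + 0.0600×45.01 + 0.3200×59.15 + 0.1400×55.12 = 64.1927 per 100,000.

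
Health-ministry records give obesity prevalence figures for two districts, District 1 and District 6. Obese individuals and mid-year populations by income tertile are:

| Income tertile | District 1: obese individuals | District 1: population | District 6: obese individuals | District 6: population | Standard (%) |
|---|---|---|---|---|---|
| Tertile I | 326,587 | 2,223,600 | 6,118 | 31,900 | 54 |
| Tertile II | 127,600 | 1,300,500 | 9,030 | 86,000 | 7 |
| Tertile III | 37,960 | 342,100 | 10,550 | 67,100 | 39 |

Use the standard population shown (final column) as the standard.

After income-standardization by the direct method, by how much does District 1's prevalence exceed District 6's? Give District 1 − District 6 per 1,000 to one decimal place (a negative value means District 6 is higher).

Income-specific rates per 1,000 for District 1: 146.873, 98.116, 110.962.
For District 6: 191.787, 105.000, 157.228.
Standard weights: 0.54, 0.07, 0.39.
District 1: 0.5400×146.873 + 0.0700×98.116 + 0.3900×110.962 = 129.4547 per 1,000.
District 6: 0.5400×191.787 + 0.0700×105.000 + 0.3900×157.228 = 172.2338 per 1,000.
Difference = 129.4547 − 172.2338 = -42.7792.

-42.8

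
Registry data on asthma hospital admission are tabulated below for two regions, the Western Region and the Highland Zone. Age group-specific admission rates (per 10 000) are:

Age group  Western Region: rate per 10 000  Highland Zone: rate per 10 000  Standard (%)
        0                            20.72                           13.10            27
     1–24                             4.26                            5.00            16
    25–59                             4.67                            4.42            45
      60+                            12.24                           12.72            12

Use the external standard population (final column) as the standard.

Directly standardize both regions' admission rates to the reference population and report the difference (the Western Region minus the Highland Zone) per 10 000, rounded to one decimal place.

2.0

Standard weights: 0.27, 0.16, 0.45, 0.12.
The Western Region: 0.2700×20.72 + 0.1600×4.26 + 0.4500×4.67 + 0.1200×12.24 = 9.8463 per 10 000.
The Highland Zone: 0.2700×13.10 + 0.1600×5.00 + 0.4500×4.42 + 0.1200×12.72 = 7.8524 per 10 000.
Difference = 9.8463 − 7.8524 = 1.9939.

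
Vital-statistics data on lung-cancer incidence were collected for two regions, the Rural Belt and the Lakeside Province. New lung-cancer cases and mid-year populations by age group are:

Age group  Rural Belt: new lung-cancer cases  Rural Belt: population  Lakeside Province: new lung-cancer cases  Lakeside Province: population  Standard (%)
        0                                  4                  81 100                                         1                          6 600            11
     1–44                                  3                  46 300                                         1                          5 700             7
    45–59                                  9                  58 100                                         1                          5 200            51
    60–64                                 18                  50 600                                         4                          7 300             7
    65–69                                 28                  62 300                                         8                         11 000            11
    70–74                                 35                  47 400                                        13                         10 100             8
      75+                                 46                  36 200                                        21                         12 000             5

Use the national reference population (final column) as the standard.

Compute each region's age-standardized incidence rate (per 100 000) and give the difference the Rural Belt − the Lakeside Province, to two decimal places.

-14.99

Age-specific rates per 100 000 for the Rural Belt: 4.93, 6.48, 15.49, 35.57, 44.94, 73.84, 127.07.
For the Lakeside Province: 15.15, 17.54, 19.23, 54.79, 72.73, 128.71, 175.00.
Standard weights: 0.11, 0.07, 0.51, 0.07, 0.11, 0.08, 0.05.
The Rural Belt: 0.1100×4.93 + 0.0700×6.48 + 0.5100×15.49 + 0.0700×35.57 + 0.1100×44.94 + 0.0800×73.84 + 0.0500×127.07 = 28.5910 per 100 000.
The Lakeside Province: 0.1100×15.15 + 0.0700×17.54 + 0.5100×19.23 + 0.0700×54.79 + 0.1100×72.73 + 0.0800×128.71 + 0.0500×175.00 = 43.5851 per 100 000.
Difference = 28.5910 − 43.5851 = -14.9941.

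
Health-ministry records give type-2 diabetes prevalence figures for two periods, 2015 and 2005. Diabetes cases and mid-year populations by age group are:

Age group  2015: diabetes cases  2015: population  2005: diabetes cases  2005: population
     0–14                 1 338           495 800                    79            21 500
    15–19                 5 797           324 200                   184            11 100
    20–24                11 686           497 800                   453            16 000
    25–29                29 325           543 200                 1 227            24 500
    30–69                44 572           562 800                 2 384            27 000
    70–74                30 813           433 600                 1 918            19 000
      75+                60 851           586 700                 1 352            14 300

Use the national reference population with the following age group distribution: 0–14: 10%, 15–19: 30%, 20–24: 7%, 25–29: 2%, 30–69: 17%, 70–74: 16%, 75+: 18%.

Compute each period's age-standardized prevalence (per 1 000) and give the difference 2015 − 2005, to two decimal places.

Age-specific rates per 1 000 for 2015: 2.699, 17.881, 23.475, 53.986, 79.197, 71.063, 103.717.
For 2005: 3.674, 16.577, 28.312, 50.082, 88.296, 100.947, 94.545.
Standard weights: 0.10, 0.30, 0.07, 0.02, 0.17, 0.16, 0.18.
2015: 0.1000×2.699 + 0.3000×17.881 + 0.0700×23.475 + 0.0200×53.986 + 0.1700×79.197 + 0.1600×71.063 + 0.1800×103.717 = 51.8598 per 1 000.
2005: 0.1000×3.674 + 0.3000×16.577 + 0.0700×28.312 + 0.0200×50.082 + 0.1700×88.296 + 0.1600×100.947 + 0.1800×94.545 = 56.5041 per 1 000.
Difference = 51.8598 − 56.5041 = -4.6442.

-4.64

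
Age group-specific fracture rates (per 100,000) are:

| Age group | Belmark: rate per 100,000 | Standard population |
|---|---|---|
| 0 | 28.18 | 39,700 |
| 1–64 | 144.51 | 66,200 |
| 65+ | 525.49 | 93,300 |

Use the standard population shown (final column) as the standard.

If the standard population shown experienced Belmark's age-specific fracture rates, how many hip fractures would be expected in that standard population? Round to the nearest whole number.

Expected hip fractures = Σ (standard pop × age-specific rate ÷ 100,000)
= 39,700×28.18/100,000 + 66,200×144.51/100,000 + 93,300×525.49/100,000
= 11.19 + 95.67 + 490.28 = 597.14.

597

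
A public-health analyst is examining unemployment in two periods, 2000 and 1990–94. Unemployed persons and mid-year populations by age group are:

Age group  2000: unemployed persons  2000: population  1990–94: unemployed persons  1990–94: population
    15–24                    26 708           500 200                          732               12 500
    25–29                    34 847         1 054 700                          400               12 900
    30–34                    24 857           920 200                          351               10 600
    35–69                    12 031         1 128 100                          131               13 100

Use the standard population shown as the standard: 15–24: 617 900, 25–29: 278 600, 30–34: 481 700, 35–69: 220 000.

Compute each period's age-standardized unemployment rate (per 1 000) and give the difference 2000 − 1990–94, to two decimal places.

-3.39

Age-specific rates per 1 000 for 2000: 53.395, 33.040, 27.013, 10.665.
For 1990–94: 58.560, 31.008, 33.113, 10.000.
Standard total = 1 598 200; weights = 0.3866, 0.1743, 0.3014, 0.1377.
2000: 0.3866×53.395 + 0.1743×33.040 + 0.3014×27.013 + 0.1377×10.665 = 36.0128 per 1 000.
1990–94: 0.3866×58.560 + 0.1743×31.008 + 0.3014×33.113 + 0.1377×10.000 = 39.4028 per 1 000.
Difference = 36.0128 − 39.4028 = -3.3900.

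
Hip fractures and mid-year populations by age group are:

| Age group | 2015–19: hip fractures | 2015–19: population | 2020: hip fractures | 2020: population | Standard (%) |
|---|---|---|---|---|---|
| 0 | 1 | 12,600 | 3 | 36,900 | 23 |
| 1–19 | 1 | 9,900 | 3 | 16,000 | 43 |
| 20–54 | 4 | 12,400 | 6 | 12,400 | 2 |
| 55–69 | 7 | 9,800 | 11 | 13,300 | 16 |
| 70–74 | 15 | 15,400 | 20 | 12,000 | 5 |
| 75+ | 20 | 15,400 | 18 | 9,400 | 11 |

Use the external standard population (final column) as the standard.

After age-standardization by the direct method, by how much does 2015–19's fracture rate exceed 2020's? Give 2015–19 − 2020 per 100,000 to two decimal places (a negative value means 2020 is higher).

-16.13

Age-specific rates per 100,000 for 2015–19: 7.94, 10.10, 32.26, 71.43, 97.40, 129.87.
For 2020: 8.13, 18.75, 48.39, 82.71, 166.67, 191.49.
Standard weights: 0.23, 0.43, 0.02, 0.16, 0.05, 0.11.
2015–19: 0.2300×7.94 + 0.4300×10.10 + 0.0200×32.26 + 0.1600×71.43 + 0.0500×97.40 + 0.1100×129.87 = 37.3984 per 100,000.
2020: 0.2300×8.13 + 0.4300×18.75 + 0.0200×48.39 + 0.1600×82.71 + 0.0500×166.67 + 0.1100×191.49 = 53.5304 per 100,000.
Difference = 37.3984 − 53.5304 = -16.1320.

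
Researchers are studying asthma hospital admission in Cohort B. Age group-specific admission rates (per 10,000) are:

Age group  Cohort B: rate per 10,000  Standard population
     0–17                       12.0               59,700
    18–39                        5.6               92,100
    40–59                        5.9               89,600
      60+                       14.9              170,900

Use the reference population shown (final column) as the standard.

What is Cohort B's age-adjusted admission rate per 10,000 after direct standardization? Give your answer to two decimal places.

10.45

Standard total = 412,300; weights = 0.1448, 0.2234, 0.2173, 0.4145.
Standardized rate: 0.1448×12.0 + 0.2234×5.6 + 0.2173×5.9 + 0.4145×14.9 = 10.4468 per 10,000.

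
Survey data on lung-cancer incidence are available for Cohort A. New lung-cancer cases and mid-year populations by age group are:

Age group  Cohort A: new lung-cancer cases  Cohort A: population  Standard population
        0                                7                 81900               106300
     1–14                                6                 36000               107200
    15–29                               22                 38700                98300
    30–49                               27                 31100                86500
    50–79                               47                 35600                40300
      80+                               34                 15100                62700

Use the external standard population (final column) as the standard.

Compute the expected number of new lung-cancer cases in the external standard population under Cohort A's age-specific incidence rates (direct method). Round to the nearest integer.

Age-specific rates per 100000 for Cohort A: 8.55, 16.67, 56.85, 86.82, 132.02, 225.17.
Expected new lung-cancer cases = Σ (standard pop × age-specific rate ÷ 100000)
= 106300×8.55/100000 + 107200×16.67/100000 + 98300×56.85/100000 + 86500×86.82/100000 + 40300×132.02/100000 + 62700×225.17/100000
= 9.09 + 17.87 + 55.88 + 75.10 + 53.21 + 141.18 = 352.31.

352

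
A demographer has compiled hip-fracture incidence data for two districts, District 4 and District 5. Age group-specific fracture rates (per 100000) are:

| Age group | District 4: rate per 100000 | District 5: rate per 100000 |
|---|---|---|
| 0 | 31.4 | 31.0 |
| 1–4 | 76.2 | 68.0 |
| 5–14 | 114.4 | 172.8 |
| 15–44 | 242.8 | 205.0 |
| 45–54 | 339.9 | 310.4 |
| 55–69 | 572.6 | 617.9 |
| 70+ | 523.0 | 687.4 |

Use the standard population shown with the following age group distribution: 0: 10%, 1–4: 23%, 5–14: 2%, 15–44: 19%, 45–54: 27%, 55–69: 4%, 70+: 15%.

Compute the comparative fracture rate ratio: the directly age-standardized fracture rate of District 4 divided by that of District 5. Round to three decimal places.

Standard weights: 0.10, 0.23, 0.02, 0.19, 0.27, 0.04, 0.15.
District 4: 0.1000×31.4 + 0.2300×76.2 + 0.0200×114.4 + 0.1900×242.8 + 0.2700×339.9 + 0.0400×572.6 + 0.1500×523.0 = 262.2130 per 100000.
District 5: 0.1000×31.0 + 0.2300×68.0 + 0.0200×172.8 + 0.1900×205.0 + 0.2700×310.4 + 0.0400×617.9 + 0.1500×687.4 = 272.7800 per 100000.
Ratio = 262.2130 ÷ 272.7800 = 0.96126.

0.961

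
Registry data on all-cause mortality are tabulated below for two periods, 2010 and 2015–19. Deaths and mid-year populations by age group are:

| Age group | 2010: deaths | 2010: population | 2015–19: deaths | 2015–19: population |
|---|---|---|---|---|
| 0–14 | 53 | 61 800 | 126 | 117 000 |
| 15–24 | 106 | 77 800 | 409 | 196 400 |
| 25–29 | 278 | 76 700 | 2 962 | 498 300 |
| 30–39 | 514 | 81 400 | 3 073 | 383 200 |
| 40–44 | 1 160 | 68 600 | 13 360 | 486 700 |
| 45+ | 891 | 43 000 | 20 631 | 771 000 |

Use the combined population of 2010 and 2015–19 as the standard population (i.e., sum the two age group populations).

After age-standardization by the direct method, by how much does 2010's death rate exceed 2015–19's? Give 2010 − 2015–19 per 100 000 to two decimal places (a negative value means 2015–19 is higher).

-458.80

Age-specific rates per 100 000 for 2010: 85.76, 136.25, 362.45, 631.45, 1690.96, 2072.09.
For 2015–19: 107.69, 208.25, 594.42, 801.93, 2745.02, 2675.88.
Combined standard total = 2 861 900; weights = 0.0625, 0.0958, 0.2009, 0.1623, 0.1940, 0.2844.
2010: 0.0625×85.76 + 0.0958×136.25 + 0.2009×362.45 + 0.1623×631.45 + 0.1940×1690.96 + 0.2844×2072.09 = 1111.2019 per 100 000.
2015–19: 0.0625×107.69 + 0.0958×208.25 + 0.2009×594.42 + 0.1623×801.93 + 0.1940×2745.02 + 0.2844×2675.88 = 1570.0050 per 100 000.
Difference = 1111.2019 − 1570.0050 = -458.8031.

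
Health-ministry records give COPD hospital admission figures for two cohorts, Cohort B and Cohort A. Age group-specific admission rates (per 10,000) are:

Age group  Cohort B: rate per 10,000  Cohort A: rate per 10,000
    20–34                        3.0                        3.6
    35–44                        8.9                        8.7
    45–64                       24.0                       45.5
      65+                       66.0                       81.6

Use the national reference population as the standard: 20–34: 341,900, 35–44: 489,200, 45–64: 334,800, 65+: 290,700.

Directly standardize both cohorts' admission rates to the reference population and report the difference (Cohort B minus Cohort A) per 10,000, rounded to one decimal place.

-8.1

Standard total = 1,456,600; weights = 0.2347, 0.3359, 0.2299, 0.1996.
Cohort B: 0.2347×3.0 + 0.3359×8.9 + 0.2299×24.0 + 0.1996×66.0 = 22.3816 per 10,000.
Cohort A: 0.2347×3.6 + 0.3359×8.7 + 0.2299×45.5 + 0.1996×81.6 = 30.5104 per 10,000.
Difference = 22.3816 − 30.5104 = -8.1288.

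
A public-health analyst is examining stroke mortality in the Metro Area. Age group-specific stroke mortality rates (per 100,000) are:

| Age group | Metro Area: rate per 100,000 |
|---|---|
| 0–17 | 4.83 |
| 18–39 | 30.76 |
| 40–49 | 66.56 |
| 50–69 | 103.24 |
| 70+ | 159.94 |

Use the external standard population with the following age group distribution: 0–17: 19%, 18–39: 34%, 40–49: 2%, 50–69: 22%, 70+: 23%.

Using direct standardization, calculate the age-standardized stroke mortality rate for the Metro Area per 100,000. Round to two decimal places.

72.21

Standard weights: 0.19, 0.34, 0.02, 0.22, 0.23.
Standardized rate: 0.1900×4.83 + 0.3400×30.76 + 0.0200×66.56 + 0.2200×103.24 + 0.2300×159.94 = 72.2063 per 100,000.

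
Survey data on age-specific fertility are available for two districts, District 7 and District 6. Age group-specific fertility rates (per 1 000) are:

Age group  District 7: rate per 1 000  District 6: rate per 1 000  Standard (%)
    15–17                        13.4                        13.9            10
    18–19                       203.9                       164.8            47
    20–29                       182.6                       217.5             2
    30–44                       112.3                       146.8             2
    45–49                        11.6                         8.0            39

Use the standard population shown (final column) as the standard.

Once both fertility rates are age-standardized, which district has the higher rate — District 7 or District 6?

Standard weights: 0.10, 0.47, 0.02, 0.02, 0.39.
District 7: 0.1000×13.4 + 0.4700×203.9 + 0.0200×182.6 + 0.0200×112.3 + 0.3900×11.6 = 107.5950 per 1 000.
District 6: 0.1000×13.9 + 0.4700×164.8 + 0.0200×217.5 + 0.0200×146.8 + 0.3900×8.0 = 89.2520 per 1 000.

District 7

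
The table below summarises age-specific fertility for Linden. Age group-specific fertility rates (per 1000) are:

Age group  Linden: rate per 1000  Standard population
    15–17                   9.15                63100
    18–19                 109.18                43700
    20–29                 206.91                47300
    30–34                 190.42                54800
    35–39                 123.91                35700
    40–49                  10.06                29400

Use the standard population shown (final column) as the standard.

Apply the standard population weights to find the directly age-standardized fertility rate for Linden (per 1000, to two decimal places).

Standard total = 274000; weights = 0.2303, 0.1595, 0.1726, 0.2000, 0.1303, 0.1073.
Standardized rate: 0.2303×9.15 + 0.1595×109.18 + 0.1726×206.91 + 0.2000×190.42 + 0.1303×123.91 + 0.1073×10.06 = 110.5465 per 1000.

110.55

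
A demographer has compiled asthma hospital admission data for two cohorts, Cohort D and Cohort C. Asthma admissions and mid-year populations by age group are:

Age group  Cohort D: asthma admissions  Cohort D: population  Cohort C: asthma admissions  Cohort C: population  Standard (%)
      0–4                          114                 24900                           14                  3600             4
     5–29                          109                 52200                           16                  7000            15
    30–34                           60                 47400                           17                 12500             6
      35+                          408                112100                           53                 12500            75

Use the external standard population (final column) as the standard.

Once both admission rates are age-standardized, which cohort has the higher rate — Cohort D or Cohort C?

Cohort C

Age-specific rates per 10000 for Cohort D: 45.78, 20.88, 12.66, 36.40.
For Cohort C: 38.89, 22.86, 13.60, 42.40.
Standard weights: 0.04, 0.15, 0.06, 0.75.
Cohort D: 0.0400×45.78 + 0.1500×20.88 + 0.0600×12.66 + 0.7500×36.40 = 33.0201 per 10000.
Cohort C: 0.0400×38.89 + 0.1500×22.86 + 0.0600×13.60 + 0.7500×42.40 = 37.6001 per 10000.
The crude rates (29.21 vs 28.09) would put Cohort D higher, but that reflects its age composition; once standardized to a common age structure, Cohort C has the higher underlying rate.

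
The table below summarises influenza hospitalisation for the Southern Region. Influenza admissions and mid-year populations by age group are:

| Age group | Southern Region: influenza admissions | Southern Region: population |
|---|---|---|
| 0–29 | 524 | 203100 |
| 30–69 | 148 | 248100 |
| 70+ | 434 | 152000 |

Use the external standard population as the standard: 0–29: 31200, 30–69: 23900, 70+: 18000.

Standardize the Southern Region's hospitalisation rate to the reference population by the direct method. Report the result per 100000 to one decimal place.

199.9

Age-specific rates per 100000 for the Southern Region: 258.00, 59.65, 285.53.
Standard total = 73100; weights = 0.4268, 0.3269, 0.2462.
Standardized rate: 0.4268×258.00 + 0.3269×59.65 + 0.2462×285.53 = 199.9291 per 100000.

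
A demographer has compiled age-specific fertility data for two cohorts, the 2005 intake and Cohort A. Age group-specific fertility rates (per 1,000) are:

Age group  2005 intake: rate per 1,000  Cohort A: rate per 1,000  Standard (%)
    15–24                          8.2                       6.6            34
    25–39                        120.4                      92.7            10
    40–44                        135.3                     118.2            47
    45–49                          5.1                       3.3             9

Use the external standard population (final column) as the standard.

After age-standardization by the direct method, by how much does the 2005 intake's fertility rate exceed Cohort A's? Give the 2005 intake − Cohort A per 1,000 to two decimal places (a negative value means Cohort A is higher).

Standard weights: 0.34, 0.10, 0.47, 0.09.
The 2005 intake: 0.3400×8.2 + 0.1000×120.4 + 0.4700×135.3 + 0.0900×5.1 = 78.8780 per 1,000.
Cohort A: 0.3400×6.6 + 0.1000×92.7 + 0.4700×118.2 + 0.0900×3.3 = 67.3650 per 1,000.
Difference = 78.8780 − 67.3650 = 11.5130.

11.51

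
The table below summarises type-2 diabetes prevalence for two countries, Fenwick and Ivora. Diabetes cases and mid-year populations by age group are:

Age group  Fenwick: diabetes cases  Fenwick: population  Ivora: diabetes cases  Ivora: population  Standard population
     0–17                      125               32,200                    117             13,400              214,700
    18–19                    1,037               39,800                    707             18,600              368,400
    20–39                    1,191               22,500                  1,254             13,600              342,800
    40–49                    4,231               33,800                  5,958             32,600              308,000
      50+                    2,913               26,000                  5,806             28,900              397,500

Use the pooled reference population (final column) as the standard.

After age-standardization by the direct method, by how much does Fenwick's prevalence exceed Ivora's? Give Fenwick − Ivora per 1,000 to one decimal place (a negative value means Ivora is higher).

-44.1

Age-specific rates per 1,000 for Fenwick: 3.882, 26.055, 52.933, 125.178, 112.038.
For Ivora: 8.731, 38.011, 92.206, 182.761, 200.900.
Standard total = 1,631,400; weights = 0.1316, 0.2258, 0.2101, 0.1888, 0.2437.
Fenwick: 0.1316×3.882 + 0.2258×26.055 + 0.2101×52.933 + 0.1888×125.178 + 0.2437×112.038 = 68.4490 per 1,000.
Ivora: 0.1316×8.731 + 0.2258×38.011 + 0.2101×92.206 + 0.1888×182.761 + 0.2437×200.900 = 112.5621 per 1,000.
Difference = 68.4490 − 112.5621 = -44.1131.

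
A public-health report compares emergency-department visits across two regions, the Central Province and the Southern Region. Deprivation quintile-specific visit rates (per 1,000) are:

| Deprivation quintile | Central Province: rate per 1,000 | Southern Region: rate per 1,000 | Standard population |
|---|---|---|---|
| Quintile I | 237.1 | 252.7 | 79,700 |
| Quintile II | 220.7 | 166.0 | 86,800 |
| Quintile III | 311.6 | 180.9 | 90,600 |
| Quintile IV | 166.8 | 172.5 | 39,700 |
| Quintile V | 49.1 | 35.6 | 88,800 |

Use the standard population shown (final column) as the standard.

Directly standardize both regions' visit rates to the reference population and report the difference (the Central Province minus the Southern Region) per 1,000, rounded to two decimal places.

Standard total = 385,600; weights = 0.2067, 0.2251, 0.2350, 0.1030, 0.2303.
The Central Province: 0.2067×237.1 + 0.2251×220.7 + 0.2350×311.6 + 0.1030×166.8 + 0.2303×49.1 = 200.3803 per 1,000.
The Southern Region: 0.2067×252.7 + 0.2251×166.0 + 0.2350×180.9 + 0.1030×172.5 + 0.2303×35.6 = 158.0603 per 1,000.
Difference = 200.3803 − 158.0603 = 42.3199.

42.32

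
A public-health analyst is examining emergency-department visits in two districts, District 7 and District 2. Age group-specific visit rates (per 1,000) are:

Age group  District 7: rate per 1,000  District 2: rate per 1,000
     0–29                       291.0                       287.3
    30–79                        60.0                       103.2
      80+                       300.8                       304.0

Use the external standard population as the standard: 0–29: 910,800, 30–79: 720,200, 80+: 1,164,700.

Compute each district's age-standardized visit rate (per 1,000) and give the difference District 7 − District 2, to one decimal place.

Standard total = 2,795,700; weights = 0.3258, 0.2576, 0.4166.
District 7: 0.3258×291.0 + 0.2576×60.0 + 0.4166×300.8 = 235.5748 per 1,000.
District 2: 0.3258×287.3 + 0.2576×103.2 + 0.4166×304.0 = 246.8313 per 1,000.
Difference = 235.5748 − 246.8313 = -11.2565.

-11.3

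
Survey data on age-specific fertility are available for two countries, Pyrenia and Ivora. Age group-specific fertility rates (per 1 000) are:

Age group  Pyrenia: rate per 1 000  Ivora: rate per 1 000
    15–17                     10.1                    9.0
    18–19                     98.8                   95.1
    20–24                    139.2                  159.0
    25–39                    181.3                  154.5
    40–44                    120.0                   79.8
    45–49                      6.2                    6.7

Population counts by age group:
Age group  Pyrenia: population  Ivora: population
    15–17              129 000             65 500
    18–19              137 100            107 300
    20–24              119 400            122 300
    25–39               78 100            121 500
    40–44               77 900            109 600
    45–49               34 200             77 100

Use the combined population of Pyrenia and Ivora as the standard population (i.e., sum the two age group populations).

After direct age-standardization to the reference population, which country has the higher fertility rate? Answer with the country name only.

Combined standard total = 1 179 000; weights = 0.1650, 0.2073, 0.2050, 0.1693, 0.1590, 0.0944.
Pyrenia: 0.1650×10.1 + 0.2073×98.8 + 0.2050×139.2 + 0.1693×181.3 + 0.1590×120.0 + 0.0944×6.2 = 101.0461 per 1 000.
Ivora: 0.1650×9.0 + 0.2073×95.1 + 0.2050×159.0 + 0.1693×154.5 + 0.1590×79.8 + 0.0944×6.7 = 93.2737 per 1 000.
The crude rates (95.86 vs 96.59) would put Ivora higher, but that reflects its age composition; once standardized to a common age structure, Pyrenia has the higher underlying rate.

Pyrenia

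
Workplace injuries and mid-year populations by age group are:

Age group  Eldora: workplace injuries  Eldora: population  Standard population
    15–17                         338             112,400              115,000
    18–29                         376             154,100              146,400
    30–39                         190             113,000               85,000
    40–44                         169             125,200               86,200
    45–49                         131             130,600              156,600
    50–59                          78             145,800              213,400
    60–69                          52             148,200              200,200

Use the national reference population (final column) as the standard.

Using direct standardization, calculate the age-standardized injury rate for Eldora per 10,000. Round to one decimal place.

13.0

Age-specific rates per 10,000 for Eldora: 30.07, 24.40, 16.81, 13.50, 10.03, 5.35, 3.51.
Standard total = 1,002,800; weights = 0.1147, 0.1460, 0.0848, 0.0860, 0.1562, 0.2128, 0.1996.
Standardized rate: 0.1147×30.07 + 0.1460×24.40 + 0.0848×16.81 + 0.0860×13.50 + 0.1562×10.03 + 0.2128×5.35 + 0.1996×3.51 = 13.0016 per 10,000.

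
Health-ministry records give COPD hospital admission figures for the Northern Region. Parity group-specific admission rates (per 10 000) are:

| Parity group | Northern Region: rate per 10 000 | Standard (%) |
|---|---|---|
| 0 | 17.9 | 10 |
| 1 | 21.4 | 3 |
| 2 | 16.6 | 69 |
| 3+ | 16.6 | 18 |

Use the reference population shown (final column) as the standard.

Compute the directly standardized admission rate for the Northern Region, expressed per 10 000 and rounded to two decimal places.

16.87

Standard weights: 0.10, 0.03, 0.69, 0.18.
Standardized rate: 0.1000×17.9 + 0.0300×21.4 + 0.6900×16.6 + 0.1800×16.6 = 16.8740 per 10 000.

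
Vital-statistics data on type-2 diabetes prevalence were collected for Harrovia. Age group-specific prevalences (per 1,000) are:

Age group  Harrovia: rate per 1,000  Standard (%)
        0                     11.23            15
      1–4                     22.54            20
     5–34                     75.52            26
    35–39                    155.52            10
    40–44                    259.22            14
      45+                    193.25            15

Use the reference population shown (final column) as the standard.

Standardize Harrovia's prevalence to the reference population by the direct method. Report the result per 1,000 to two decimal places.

106.66

Standard weights: 0.15, 0.20, 0.26, 0.10, 0.14, 0.15.
Standardized rate: 0.1500×11.23 + 0.2000×22.54 + 0.2600×75.52 + 0.1000×155.52 + 0.1400×259.22 + 0.1500×193.25 = 106.6580 per 1,000.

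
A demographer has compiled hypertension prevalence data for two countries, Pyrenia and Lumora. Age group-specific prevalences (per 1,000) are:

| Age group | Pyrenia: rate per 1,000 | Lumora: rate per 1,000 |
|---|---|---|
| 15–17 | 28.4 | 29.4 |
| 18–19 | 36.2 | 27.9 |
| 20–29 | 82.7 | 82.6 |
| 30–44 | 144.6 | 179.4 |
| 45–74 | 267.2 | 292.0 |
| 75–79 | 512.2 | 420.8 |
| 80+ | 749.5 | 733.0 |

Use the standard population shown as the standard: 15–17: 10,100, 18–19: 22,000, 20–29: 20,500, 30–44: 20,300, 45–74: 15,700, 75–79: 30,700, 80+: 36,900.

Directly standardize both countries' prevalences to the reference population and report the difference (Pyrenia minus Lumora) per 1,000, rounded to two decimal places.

15.96

Standard total = 156,200; weights = 0.0647, 0.1408, 0.1312, 0.1300, 0.1005, 0.1965, 0.2362.
Pyrenia: 0.0647×28.4 + 0.1408×36.2 + 0.1312×82.7 + 0.1300×144.6 + 0.1005×267.2 + 0.1965×512.2 + 0.2362×749.5 = 341.1658 per 1,000.
Lumora: 0.0647×29.4 + 0.1408×27.9 + 0.1312×82.6 + 0.1300×179.4 + 0.1005×292.0 + 0.1965×420.8 + 0.2362×733.0 = 325.2018 per 1,000.
Difference = 341.1658 − 325.2018 = 15.9640.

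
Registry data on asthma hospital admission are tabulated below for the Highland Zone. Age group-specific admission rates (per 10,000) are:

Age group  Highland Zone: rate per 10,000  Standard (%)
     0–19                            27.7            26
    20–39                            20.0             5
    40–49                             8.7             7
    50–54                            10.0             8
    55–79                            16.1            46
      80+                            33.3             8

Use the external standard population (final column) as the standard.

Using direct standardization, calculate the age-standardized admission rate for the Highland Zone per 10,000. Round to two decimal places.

19.68

Standard weights: 0.26, 0.05, 0.07, 0.08, 0.46, 0.08.
Standardized rate: 0.2600×27.7 + 0.0500×20.0 + 0.0700×8.7 + 0.0800×10.0 + 0.4600×16.1 + 0.0800×33.3 = 19.6810 per 10,000.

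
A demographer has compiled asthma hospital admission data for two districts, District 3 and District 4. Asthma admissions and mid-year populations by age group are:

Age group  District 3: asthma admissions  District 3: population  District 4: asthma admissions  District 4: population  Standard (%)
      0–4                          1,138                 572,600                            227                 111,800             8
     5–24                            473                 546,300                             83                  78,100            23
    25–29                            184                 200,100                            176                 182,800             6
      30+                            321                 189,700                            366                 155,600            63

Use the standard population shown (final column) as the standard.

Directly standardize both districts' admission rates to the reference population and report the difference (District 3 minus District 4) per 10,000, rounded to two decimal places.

Age-specific rates per 10,000 for District 3: 19.87, 8.66, 9.20, 16.92.
For District 4: 20.30, 10.63, 9.63, 23.52.
Standard weights: 0.08, 0.23, 0.06, 0.63.
District 3: 0.0800×19.87 + 0.2300×8.66 + 0.0600×9.20 + 0.6300×16.92 = 14.7936 per 10,000.
District 4: 0.0800×20.30 + 0.2300×10.63 + 0.0600×9.63 + 0.6300×23.52 = 19.4651 per 10,000.
Difference = 14.7936 − 19.4651 = -4.6715.

-4.67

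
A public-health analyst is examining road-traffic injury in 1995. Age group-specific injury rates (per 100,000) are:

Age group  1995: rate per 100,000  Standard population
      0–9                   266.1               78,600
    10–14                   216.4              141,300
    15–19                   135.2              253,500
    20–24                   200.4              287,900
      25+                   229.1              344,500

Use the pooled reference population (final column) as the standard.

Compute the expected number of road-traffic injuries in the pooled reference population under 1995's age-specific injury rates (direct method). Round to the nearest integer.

2224

Expected road-traffic injuries = Σ (standard pop × age-specific rate ÷ 100,000)
= 78,600×266.1/100,000 + 141,300×216.4/100,000 + 253,500×135.2/100,000 + 287,900×200.4/100,000 + 344,500×229.1/100,000
= 209.15 + 305.77 + 342.73 + 576.95 + 789.25 = 2223.86.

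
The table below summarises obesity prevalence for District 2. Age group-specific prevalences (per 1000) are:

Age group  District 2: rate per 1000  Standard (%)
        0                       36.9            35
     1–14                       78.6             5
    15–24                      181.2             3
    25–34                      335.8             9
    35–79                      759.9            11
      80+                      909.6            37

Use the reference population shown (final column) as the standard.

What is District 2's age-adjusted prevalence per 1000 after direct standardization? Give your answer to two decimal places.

472.64

Standard weights: 0.35, 0.05, 0.03, 0.09, 0.11, 0.37.
Standardized rate: 0.3500×36.9 + 0.0500×78.6 + 0.0300×181.2 + 0.0900×335.8 + 0.1100×759.9 + 0.3700×909.6 = 472.6440 per 1000.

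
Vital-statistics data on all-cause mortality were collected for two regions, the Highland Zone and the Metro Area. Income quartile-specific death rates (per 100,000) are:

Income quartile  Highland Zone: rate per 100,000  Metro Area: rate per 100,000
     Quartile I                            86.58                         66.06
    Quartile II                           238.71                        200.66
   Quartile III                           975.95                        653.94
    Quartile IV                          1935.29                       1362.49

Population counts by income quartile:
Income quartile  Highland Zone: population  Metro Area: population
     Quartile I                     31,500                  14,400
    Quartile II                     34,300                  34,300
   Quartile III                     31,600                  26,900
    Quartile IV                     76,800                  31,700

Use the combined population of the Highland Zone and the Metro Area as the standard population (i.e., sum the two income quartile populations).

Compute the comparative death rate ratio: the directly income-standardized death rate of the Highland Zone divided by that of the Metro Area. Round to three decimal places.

1.417

Combined standard total = 281,500; weights = 0.1631, 0.2437, 0.2078, 0.3854.
The Highland Zone: 0.1631×86.58 + 0.2437×238.71 + 0.2078×975.95 + 0.3854×1935.29 = 1021.0358 per 100,000.
The Metro Area: 0.1631×66.06 + 0.2437×200.66 + 0.2078×653.94 + 0.3854×1362.49 = 720.7214 per 100,000.
Ratio = 1021.0358 ÷ 720.7214 = 1.41669.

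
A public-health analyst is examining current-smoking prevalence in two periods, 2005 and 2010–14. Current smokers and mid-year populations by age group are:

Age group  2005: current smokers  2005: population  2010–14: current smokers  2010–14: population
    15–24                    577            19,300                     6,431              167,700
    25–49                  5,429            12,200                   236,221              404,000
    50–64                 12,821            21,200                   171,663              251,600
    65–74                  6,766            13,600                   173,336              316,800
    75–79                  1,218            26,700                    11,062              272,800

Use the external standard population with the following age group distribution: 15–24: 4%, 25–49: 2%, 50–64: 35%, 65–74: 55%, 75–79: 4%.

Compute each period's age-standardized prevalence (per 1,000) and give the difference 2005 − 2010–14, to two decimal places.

Age-specific rates per 1,000 for 2005: 29.896, 445.000, 604.764, 497.500, 45.618.
For 2010–14: 38.348, 584.705, 682.285, 547.146, 40.550.
Standard weights: 0.04, 0.02, 0.35, 0.55, 0.04.
2005: 0.0400×29.896 + 0.0200×445.000 + 0.3500×604.764 + 0.5500×497.500 + 0.0400×45.618 = 497.2130 per 1,000.
2010–14: 0.0400×38.348 + 0.0200×584.705 + 0.3500×682.285 + 0.5500×547.146 + 0.0400×40.550 = 554.5805 per 1,000.
Difference = 497.2130 − 554.5805 = -57.3674.

-57.37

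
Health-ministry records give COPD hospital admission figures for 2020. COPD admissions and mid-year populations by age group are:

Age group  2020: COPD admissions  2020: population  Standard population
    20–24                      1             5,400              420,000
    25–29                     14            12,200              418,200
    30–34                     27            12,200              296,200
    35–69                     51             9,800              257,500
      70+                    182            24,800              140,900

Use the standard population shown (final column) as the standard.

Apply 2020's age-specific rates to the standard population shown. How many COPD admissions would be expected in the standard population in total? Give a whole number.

3587

Age-specific rates per 10,000 for 2020: 1.85, 11.48, 22.13, 52.04, 73.39.
Expected COPD admissions = Σ (standard pop × age-specific rate ÷ 10,000)
= 420,000×1.85/10,000 + 418,200×11.48/10,000 + 296,200×22.13/10,000 + 257,500×52.04/10,000 + 140,900×73.39/10,000
= 77.78 + 479.90 + 655.52 + 1340.05 + 1034.02 = 3587.28.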